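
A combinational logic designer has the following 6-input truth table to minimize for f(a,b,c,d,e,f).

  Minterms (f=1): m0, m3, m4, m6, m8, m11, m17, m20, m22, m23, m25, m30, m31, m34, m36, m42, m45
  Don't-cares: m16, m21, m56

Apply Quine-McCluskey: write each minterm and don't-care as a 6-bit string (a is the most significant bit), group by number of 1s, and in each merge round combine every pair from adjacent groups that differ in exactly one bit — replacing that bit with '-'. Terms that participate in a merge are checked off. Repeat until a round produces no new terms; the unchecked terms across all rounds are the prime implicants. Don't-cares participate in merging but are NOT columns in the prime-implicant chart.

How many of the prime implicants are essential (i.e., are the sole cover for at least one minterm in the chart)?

8

[col 0] 000000*, 000011*, 000100*, 000110*, 001000*, 001011*, 010000*, 010001*, 010100*, 010101*, 010110*, 010111*, 011001*, 011110*, 011111*, 100010*, 100100*, 101010*, 101101, 111000
[col 1] -00100, 0-0000*, 0-0100*, 0-0110*, 00-000, 00-011, 000-00*, 0001-0*, 01-001, 01-110*, 01-111*, 010-00*, 010-01*, 01000-*, 0101-0*, 0101-1*, 01010-*, 01011-*, 01111-*, 10-010
[col 2] 0-0-00, 0-01-0, 01-11-, 010-0-, 0101--
Prime implicants: -00100, 0-0-00, 0-01-0, 00-000, 00-011, 01-001, 01-11-, 010-0-, 0101--, 10-010, 101101, 111000
PI chart (minterm → PIs covering it):
  0 | 0-0-00,00-000
  3 | 00-011  (sole → essential)
  4 | -00100,0-0-00,0-01-0
  6 | 0-01-0  (sole → essential)
  8 | 00-000  (sole → essential)
  11 | 00-011  (sole → essential)
  17 | 01-001,010-0-
  20 | 0-0-00,0-01-0,010-0-,0101--
  22 | 0-01-0,01-11-,0101--
  23 | 01-11-,0101--
  25 | 01-001  (sole → essential)
  30 | 01-11-  (sole → essential)
  31 | 01-11-  (sole → essential)
  34 | 10-010  (sole → essential)
  36 | -00100  (sole → essential)
  42 | 10-010  (sole → essential)
  45 | 101101  (sole → essential)
Essential prime implicants: -00100, 0-01-0, 00-000, 00-011, 01-001, 01-11-, 10-010, 101101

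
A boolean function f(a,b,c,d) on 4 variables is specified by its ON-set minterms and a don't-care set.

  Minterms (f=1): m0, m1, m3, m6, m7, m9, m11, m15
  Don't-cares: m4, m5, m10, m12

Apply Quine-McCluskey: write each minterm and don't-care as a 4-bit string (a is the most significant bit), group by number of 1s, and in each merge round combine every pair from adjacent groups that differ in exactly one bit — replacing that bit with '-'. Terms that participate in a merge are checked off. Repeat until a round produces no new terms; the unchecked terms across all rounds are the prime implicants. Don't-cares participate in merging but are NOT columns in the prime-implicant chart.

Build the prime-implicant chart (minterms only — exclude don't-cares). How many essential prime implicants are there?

4

[col 0] 0000*, 0001*, 0011*, 0100*, 0101*, 0110*, 0111*, 1001*, 1010*, 1011*, 1100*, 1111*
[col 1] -001*, -011*, -100, -111*, 0-00*, 0-01*, 0-11*, 00-1*, 000-*, 01-0*, 01-1*, 010-*, 011-*, 1-11*, 10-1*, 101-
[col 2] --11, -0-1, 0--1, 0-0-, 01--
Prime implicants: --11, -0-1, -100, 0--1, 0-0-, 01--, 101-
PI chart (minterm → PIs covering it):
  0 | 0-0-  (sole → essential)
  1 | -0-1,0--1,0-0-
  3 | --11,-0-1,0--1
  6 | 01--  (sole → essential)
  7 | --11,0--1,01--
  9 | -0-1  (sole → essential)
  11 | --11,-0-1,101-
  15 | --11  (sole → essential)
Essential prime implicants: --11, -0-1, 0-0-, 01--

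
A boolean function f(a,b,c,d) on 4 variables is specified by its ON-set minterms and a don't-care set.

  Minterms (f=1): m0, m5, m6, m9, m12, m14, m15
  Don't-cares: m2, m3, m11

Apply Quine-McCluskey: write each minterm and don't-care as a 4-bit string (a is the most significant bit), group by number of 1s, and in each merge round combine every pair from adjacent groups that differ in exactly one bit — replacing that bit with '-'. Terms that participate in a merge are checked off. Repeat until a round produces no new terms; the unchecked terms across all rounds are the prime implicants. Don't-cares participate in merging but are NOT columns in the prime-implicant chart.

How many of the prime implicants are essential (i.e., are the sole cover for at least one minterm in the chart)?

4

[col 0] 0000*, 0010*, 0011*, 0101, 0110*, 1001*, 1011*, 1100*, 1110*, 1111*
[col 1] -011, -110, 0-10, 00-0, 001-, 1-11, 10-1, 11-0, 111-
Prime implicants: -011, -110, 0-10, 00-0, 001-, 0101, 1-11, 10-1, 11-0, 111-
PI chart (minterm → PIs covering it):
  0 | 00-0  (sole → essential)
  5 | 0101  (sole → essential)
  6 | -110,0-10
  9 | 10-1  (sole → essential)
  12 | 11-0  (sole → essential)
  14 | -110,11-0,111-
  15 | 1-11,111-
Essential prime implicants: 00-0, 0101, 10-1, 11-0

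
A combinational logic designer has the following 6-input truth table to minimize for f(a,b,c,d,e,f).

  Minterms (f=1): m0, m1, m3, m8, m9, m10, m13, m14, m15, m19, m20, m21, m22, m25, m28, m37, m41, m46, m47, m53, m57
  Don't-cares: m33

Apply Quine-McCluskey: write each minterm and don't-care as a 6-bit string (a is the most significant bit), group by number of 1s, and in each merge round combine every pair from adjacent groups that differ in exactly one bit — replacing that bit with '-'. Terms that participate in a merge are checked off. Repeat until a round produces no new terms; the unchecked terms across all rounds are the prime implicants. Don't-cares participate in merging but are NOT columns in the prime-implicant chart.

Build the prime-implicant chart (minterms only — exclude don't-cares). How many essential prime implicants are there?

Round 0: 000000✓ 000001✓ 000011✓ 001000✓ 001001✓ 001010✓ 001101✓ 001110✓ 001111✓ 010011✓ 010100✓ 010101✓ 010110✓ 011001✓ 011100✓ 100001✓ 100101✓ 101001✓ 101110✓ 101111✓ 110101✓ 111001✓
Round 1: -00001✓ -01001✓ -01110✓ -01111✓ -10101 -11001✓ 0-0011 0-1001✓ 00-000✓ 00-001✓ 0000-1 00000-✓ 001-01 001-10 0010-0 00100-✓ 0011-1 00111-✓ 01-100 0101-0 01010- 1-0101 1-1001✓ 10-001✓ 100-01 10111-✓
Round 2: --1001 -0-001 -0111- 00-00-
PIs = {--1001, -0-001, -0111-, -10101, 0-0011, 00-00-, 0000-1, 001-01, 001-10, 0010-0, 0011-1, 01-100, 0101-0, 01010-, 1-0101, 100-01}
Coverage chart:
  m0: 00-00- ←essential
  m1: -0-001,00-00-,0000-1
  m3: 0-0011,0000-1
  m8: 00-00-,0010-0
  m9: --1001,-0-001,00-00-,001-01
  m10: 001-10,0010-0
  m13: 001-01,0011-1
  m14: -0111-,001-10
  m15: -0111-,0011-1
  m19: 0-0011 ←essential
  m20: 01-100,0101-0,01010-
  m21: -10101,01010-
  m22: 0101-0 ←essential
  m25: --1001 ←essential
  m28: 01-100 ←essential
  m37: 1-0101,100-01
  m41: --1001,-0-001
  m46: -0111- ←essential
  m47: -0111- ←essential
  m53: -10101,1-0101
  m57: --1001 ←essential
Essential: --1001, -0111-, 0-0011, 00-00-, 01-100, 0101-0

6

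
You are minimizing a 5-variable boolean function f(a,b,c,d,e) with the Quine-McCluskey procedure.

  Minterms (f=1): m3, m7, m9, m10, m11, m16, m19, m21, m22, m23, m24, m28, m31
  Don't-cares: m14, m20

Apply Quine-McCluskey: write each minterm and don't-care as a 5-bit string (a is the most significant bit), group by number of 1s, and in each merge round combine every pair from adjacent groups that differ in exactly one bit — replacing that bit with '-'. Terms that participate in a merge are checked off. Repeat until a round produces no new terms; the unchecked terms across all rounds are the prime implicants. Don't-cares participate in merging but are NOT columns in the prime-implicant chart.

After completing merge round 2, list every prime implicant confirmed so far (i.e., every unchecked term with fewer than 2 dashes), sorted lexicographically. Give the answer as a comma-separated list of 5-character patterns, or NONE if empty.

0-011, 01-10, 010-1, 0101-, 1-111

size-2^0 implicants → 00011(✓)  00111(✓)  01001(✓)  01010(✓)  01011(✓)  01110(✓)  10000(✓)  10011(✓)  10100(✓)  10101(✓)  10110(✓)  10111(✓)  11000(✓)  11100(✓)  11111(✓)
size-2^1 implicants → -0011(✓)  -0111(✓)  0-011  00-11(✓)  01-10  010-1  0101-  1-000(✓)  1-100(✓)  1-111  10-00(✓)  10-11(✓)  101-0(✓)  101-1(✓)  1010-(✓)  1011-(✓)  11-00(✓)
size-2^2 implicants → -0-11  1--00  101--
Unchecked terms (primes): -0-11, 0-011, 01-10, 010-1, 0101-, 1--00, 1-111, 101--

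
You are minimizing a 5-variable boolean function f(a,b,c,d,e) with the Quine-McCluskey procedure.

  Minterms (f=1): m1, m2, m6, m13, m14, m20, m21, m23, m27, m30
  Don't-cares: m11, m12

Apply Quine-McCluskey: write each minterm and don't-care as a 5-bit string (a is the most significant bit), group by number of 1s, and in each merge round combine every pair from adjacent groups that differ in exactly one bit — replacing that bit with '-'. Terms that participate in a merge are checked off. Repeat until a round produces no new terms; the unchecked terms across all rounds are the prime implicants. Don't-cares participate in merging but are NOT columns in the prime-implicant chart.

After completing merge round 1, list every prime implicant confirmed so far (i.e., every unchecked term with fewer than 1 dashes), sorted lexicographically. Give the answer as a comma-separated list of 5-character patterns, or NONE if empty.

00001

[col 0] 00001, 00010*, 00110*, 01011*, 01100*, 01101*, 01110*, 10100*, 10101*, 10111*, 11011*, 11110*
[col 1] -1011, -1110, 0-110, 00-10, 011-0, 0110-, 101-1, 1010-
Prime implicants: -1011, -1110, 0-110, 00-10, 00001, 011-0, 0110-, 101-1, 1010-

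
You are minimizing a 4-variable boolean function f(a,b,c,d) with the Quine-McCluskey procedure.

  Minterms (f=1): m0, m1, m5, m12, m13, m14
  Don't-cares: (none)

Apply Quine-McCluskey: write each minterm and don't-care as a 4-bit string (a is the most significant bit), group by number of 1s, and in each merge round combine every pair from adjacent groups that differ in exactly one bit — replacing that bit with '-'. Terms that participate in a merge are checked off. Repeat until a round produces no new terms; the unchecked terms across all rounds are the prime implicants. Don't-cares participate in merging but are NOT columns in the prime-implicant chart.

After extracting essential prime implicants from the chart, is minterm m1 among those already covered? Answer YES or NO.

YES

Round 0: 0000✓ 0001✓ 0101✓ 1100✓ 1101✓ 1110✓
Round 1: -101 0-01 000- 11-0 110-
PIs = {-101, 0-01, 000-, 11-0, 110-}
Coverage chart:
  m0: 000- ←essential
  m1: 0-01,000-
  m5: -101,0-01
  m12: 11-0,110-
  m13: -101,110-
  m14: 11-0 ←essential
Essential: 000-, 11-0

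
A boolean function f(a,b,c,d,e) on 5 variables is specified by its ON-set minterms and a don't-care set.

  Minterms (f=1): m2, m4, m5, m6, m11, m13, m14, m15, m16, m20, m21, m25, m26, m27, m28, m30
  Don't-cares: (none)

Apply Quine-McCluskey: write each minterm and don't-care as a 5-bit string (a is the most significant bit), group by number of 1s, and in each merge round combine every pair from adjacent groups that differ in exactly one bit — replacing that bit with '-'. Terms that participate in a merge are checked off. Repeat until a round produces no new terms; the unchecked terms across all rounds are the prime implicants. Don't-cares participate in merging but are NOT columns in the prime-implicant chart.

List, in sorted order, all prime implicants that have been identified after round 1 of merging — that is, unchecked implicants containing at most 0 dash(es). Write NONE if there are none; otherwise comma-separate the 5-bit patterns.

NONE

Round 0: 00010✓ 00100✓ 00101✓ 00110✓ 01011✓ 01101✓ 01110✓ 01111✓ 10000✓ 10100✓ 10101✓ 11001✓ 11010✓ 11011✓ 11100✓ 11110✓
Round 1: -0100✓ -0101✓ -1011 -1110 0-101 0-110 00-10 001-0 0010-✓ 01-11 011-1 0111- 1-100 10-00 1010-✓ 11-10 110-1 1101- 111-0
Round 2: -010-
PIs = {-010-, -1011, -1110, 0-101, 0-110, 00-10, 001-0, 01-11, 011-1, 0111-, 1-100, 10-00, 11-10, 110-1, 1101-, 111-0}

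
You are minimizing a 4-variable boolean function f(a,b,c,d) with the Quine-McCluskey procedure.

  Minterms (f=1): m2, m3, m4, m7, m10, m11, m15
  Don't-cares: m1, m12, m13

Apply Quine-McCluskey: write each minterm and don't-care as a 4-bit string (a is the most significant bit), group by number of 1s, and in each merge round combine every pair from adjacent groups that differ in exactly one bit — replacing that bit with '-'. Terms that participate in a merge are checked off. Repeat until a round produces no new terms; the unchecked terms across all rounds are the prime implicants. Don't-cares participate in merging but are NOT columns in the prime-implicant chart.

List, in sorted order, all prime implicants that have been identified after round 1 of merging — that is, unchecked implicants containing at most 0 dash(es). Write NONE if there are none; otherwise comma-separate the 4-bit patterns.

Round 0: 0001✓ 0010✓ 0011✓ 0100✓ 0111✓ 1010✓ 1011✓ 1100✓ 1101✓ 1111✓
Round 1: -010✓ -011✓ -100 -111✓ 0-11✓ 00-1 001-✓ 1-11✓ 101-✓ 11-1 110-
Round 2: --11 -01-
PIs = {--11, -01-, -100, 00-1, 11-1, 110-}

NONE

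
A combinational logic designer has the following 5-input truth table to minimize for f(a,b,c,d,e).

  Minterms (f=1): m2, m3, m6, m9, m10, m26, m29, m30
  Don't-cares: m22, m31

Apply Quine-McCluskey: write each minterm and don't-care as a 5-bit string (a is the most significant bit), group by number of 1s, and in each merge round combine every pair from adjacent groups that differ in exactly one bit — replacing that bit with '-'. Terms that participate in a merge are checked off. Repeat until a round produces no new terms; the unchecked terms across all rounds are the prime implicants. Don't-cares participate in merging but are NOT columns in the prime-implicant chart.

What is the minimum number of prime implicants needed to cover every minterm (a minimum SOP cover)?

6

size-2^0 implicants → 00010(✓)  00011(✓)  00110(✓)  01001  01010(✓)  10110(✓)  11010(✓)  11101(✓)  11110(✓)  11111(✓)
size-2^1 implicants → -0110  -1010  0-010  00-10  0001-  1-110  11-10  111-1  1111-
Unchecked terms (primes): -0110, -1010, 0-010, 00-10, 0001-, 01001, 1-110, 11-10, 111-1, 1111-
Minterm coverage:
  m2 ⊆ 0-010,00-10,0001-
  m3 ⊆ 0001- [E]
  m6 ⊆ -0110,00-10
  m9 ⊆ 01001 [E]
  m10 ⊆ -1010,0-010
  m26 ⊆ -1010,11-10
  m29 ⊆ 111-1 [E]
  m30 ⊆ 1-110,11-10,1111-
E = {0001-, 01001, 111-1}
Petrick residual → -0110, -1010, 1-110
Cover = b'cde' + bc'de' + a'b'c'd + a'bc'd'e + acde' + abce  |cover|=6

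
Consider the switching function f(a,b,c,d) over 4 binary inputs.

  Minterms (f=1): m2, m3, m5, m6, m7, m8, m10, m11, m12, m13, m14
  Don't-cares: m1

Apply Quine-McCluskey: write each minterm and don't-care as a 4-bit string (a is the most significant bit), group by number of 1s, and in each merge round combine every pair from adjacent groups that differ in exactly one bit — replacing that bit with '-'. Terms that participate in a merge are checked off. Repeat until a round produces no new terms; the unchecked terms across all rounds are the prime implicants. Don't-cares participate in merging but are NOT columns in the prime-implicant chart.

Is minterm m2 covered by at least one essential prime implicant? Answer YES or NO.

Round 0: 0001✓ 0010✓ 0011✓ 0101✓ 0110✓ 0111✓ 1000✓ 1010✓ 1011✓ 1100✓ 1101✓ 1110✓
Round 1: -010✓ -011✓ -101 -110✓ 0-01✓ 0-10✓ 0-11✓ 00-1✓ 001-✓ 01-1✓ 011-✓ 1-00✓ 1-10✓ 10-0✓ 101-✓ 11-0✓ 110-
Round 2: --10 -01- 0--1 0-1- 1--0
PIs = {--10, -01-, -101, 0--1, 0-1-, 1--0, 110-}
Coverage chart:
  m2: --10,-01-,0-1-
  m3: -01-,0--1,0-1-
  m5: -101,0--1
  m6: --10,0-1-
  m7: 0--1,0-1-
  m8: 1--0 ←essential
  m10: --10,-01-,1--0
  m11: -01- ←essential
  m12: 1--0,110-
  m13: -101,110-
  m14: --10,1--0
Essential: -01-, 1--0

YES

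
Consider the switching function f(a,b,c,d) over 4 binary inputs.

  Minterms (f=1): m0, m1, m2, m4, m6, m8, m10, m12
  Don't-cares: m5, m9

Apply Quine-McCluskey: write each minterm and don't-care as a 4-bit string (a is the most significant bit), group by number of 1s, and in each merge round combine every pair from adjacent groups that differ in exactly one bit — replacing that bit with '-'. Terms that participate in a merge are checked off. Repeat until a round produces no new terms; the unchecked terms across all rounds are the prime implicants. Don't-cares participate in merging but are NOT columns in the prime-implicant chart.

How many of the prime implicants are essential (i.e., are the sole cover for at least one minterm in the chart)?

[col 0] 0000*, 0001*, 0010*, 0100*, 0101*, 0110*, 1000*, 1001*, 1010*, 1100*
[col 1] -000*, -001*, -010*, -100*, 0-00*, 0-01*, 0-10*, 00-0*, 000-*, 01-0*, 010-*, 1-00*, 10-0*, 100-*
[col 2] --00, -0-0, -00-, 0--0, 0-0-
Prime implicants: --00, -0-0, -00-, 0--0, 0-0-
PI chart (minterm → PIs covering it):
  0 | --00,-0-0,-00-,0--0,0-0-
  1 | -00-,0-0-
  2 | -0-0,0--0
  4 | --00,0--0,0-0-
  6 | 0--0  (sole → essential)
  8 | --00,-0-0,-00-
  10 | -0-0  (sole → essential)
  12 | --00  (sole → essential)
Essential prime implicants: --00, -0-0, 0--0

3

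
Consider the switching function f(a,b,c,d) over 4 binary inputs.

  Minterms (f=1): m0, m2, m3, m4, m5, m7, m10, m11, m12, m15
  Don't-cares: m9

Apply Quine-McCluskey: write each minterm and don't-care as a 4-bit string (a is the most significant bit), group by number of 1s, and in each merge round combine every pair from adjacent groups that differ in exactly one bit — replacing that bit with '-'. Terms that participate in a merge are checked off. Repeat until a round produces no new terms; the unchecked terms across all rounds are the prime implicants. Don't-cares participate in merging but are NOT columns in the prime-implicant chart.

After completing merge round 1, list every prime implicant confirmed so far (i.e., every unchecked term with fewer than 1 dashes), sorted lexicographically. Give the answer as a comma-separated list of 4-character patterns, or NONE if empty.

size-2^0 implicants → 0000(✓)  0010(✓)  0011(✓)  0100(✓)  0101(✓)  0111(✓)  1001(✓)  1010(✓)  1011(✓)  1100(✓)  1111(✓)
size-2^1 implicants → -010(✓)  -011(✓)  -100  -111(✓)  0-00  0-11(✓)  00-0  001-(✓)  01-1  010-  1-11(✓)  10-1  101-(✓)
size-2^2 implicants → --11  -01-
Unchecked terms (primes): --11, -01-, -100, 0-00, 00-0, 01-1, 010-, 10-1

NONE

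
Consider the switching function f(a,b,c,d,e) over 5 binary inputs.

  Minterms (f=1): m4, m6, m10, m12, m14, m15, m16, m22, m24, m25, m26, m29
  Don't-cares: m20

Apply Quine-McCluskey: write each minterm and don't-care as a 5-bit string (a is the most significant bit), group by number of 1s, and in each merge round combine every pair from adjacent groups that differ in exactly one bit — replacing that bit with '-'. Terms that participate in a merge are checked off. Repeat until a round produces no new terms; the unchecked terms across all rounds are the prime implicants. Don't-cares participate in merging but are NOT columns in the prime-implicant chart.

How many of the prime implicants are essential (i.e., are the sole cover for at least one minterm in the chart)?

[col 0] 00100*, 00110*, 01010*, 01100*, 01110*, 01111*, 10000*, 10100*, 10110*, 11000*, 11001*, 11010*, 11101*
[col 1] -0100*, -0110*, -1010, 0-100*, 0-110*, 001-0*, 01-10, 011-0*, 0111-, 1-000, 10-00, 101-0*, 11-01, 110-0, 1100-
[col 2] -01-0, 0-1-0
Prime implicants: -01-0, -1010, 0-1-0, 01-10, 0111-, 1-000, 10-00, 11-01, 110-0, 1100-
PI chart (minterm → PIs covering it):
  4 | -01-0,0-1-0
  6 | -01-0,0-1-0
  10 | -1010,01-10
  12 | 0-1-0  (sole → essential)
  14 | 0-1-0,01-10,0111-
  15 | 0111-  (sole → essential)
  16 | 1-000,10-00
  22 | -01-0  (sole → essential)
  24 | 1-000,110-0,1100-
  25 | 11-01,1100-
  26 | -1010,110-0
  29 | 11-01  (sole → essential)
Essential prime implicants: -01-0, 0-1-0, 0111-, 11-01

4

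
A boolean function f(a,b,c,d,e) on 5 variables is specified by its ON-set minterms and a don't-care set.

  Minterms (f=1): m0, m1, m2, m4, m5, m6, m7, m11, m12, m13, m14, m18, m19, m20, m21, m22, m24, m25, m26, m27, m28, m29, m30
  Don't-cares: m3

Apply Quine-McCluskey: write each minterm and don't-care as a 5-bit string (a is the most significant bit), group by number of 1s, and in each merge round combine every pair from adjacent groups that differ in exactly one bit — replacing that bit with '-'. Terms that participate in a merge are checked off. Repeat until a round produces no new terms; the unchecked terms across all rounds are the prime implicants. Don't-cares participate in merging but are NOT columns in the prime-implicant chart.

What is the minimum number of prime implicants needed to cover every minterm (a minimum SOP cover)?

6

[col 0] 00000*, 00001*, 00010*, 00011*, 00100*, 00101*, 00110*, 00111*, 01011*, 01100*, 01101*, 01110*, 10010*, 10011*, 10100*, 10101*, 10110*, 11000*, 11001*, 11010*, 11011*, 11100*, 11101*, 11110*
[col 1] -0010*, -0011*, -0100*, -0101*, -0110*, -1011*, -1100*, -1101*, -1110*, 0-011*, 0-100*, 0-101*, 0-110*, 00-00*, 00-01*, 00-10*, 00-11*, 000-0*, 000-1*, 0000-*, 0001-*, 001-0*, 001-1*, 0010-*, 0011-*, 011-0*, 0110-*, 1-010*, 1-011*, 1-100*, 1-101*, 1-110*, 10-10*, 1001-*, 101-0*, 1010-*, 11-00*, 11-01*, 11-10*, 110-0*, 110-1*, 1100-*, 1101-*, 111-0*, 1110-*
[col 2] --011, --100*, --101*, --110*, -0-10, -001-, -01-0*, -010-*, -11-0*, -110-*, 0-1-0*, 0-10-*, 00--0*, 00--1*, 00-0-*, 00-1-*, 000--*, 001--*, 1--10, 1-01-, 1-1-0*, 1-10-*, 11--0, 11-0-, 110--
[col 3] --1-0, --10-, 00---
Prime implicants: --011, --1-0, --10-, -0-10, -001-, 00---, 1--10, 1-01-, 11--0, 11-0-, 110--
PI chart (minterm → PIs covering it):
  0 | 00---  (sole → essential)
  1 | 00---  (sole → essential)
  2 | -0-10,-001-,00---
  4 | --1-0,--10-,00---
  5 | --10-,00---
  6 | --1-0,-0-10,00---
  7 | 00---  (sole → essential)
  11 | --011  (sole → essential)
  12 | --1-0,--10-
  13 | --10-  (sole → essential)
  14 | --1-0  (sole → essential)
  18 | -0-10,-001-,1--10,1-01-
  19 | --011,-001-,1-01-
  20 | --1-0,--10-
  21 | --10-  (sole → essential)
  22 | --1-0,-0-10,1--10
  24 | 11--0,11-0-,110--
  25 | 11-0-,110--
  26 | 1--10,1-01-,11--0,110--
  27 | --011,1-01-,110--
  28 | --1-0,--10-,11--0,11-0-
  29 | --10-,11-0-
  30 | --1-0,1--10,11--0
Essential prime implicants: --011, --1-0, --10-, 00---
Petrick residual → -0-10, 110--
Minimum SOP uses 6 PIs: c'de + ce' + cd' + b'de' + a'b' + abc'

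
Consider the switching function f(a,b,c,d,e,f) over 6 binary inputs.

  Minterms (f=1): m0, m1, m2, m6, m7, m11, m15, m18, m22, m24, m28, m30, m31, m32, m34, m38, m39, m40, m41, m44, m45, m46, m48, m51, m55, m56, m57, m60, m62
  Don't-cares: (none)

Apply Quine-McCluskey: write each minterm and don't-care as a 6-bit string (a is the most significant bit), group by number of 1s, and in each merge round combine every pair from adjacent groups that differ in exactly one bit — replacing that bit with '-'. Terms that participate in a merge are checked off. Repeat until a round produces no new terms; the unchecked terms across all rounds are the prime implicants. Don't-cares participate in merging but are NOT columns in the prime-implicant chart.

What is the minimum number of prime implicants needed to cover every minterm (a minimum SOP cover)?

Round 0: 000000✓ 000001✓ 000010✓ 000110✓ 000111✓ 001011✓ 001111✓ 010010✓ 010110✓ 011000✓ 011100✓ 011110✓ 011111✓ 100000✓ 100010✓ 100110✓ 100111✓ 101000✓ 101001✓ 101100✓ 101101✓ 101110✓ 110000✓ 110011✓ 110111✓ 111000✓ 111001✓ 111100✓ 111110✓
Round 1: -00000✓ -00010✓ -00110✓ -00111✓ -11000✓ -11100✓ -11110✓ 0-0010✓ 0-0110✓ 0-1111 00-111 000-10✓ 0000-0✓ 00000- 00011-✓ 001-11 01-110 010-10✓ 011-00✓ 0111-0✓ 01111- 1-0000✓ 1-0111 1-1000✓ 1-1001✓ 1-1100✓ 1-1110✓ 10-000✓ 10-110 100-10✓ 1000-0✓ 10011-✓ 101-00✓ 101-01✓ 10100-✓ 1011-0✓ 10110-✓ 11-000✓ 110-11 111-00✓ 11100-✓ 1111-0✓
Round 2: -00-10 -000-0 -0011- -11-00 -111-0 0-0-10 1--000 1-1-00 1-100- 1-11-0 101-0-
PIs = {-00-10, -000-0, -0011-, -11-00, -111-0, 0-0-10, 0-1111, 00-111, 00000-, 001-11, 01-110, 01111-, 1--000, 1-0111, 1-1-00, 1-100-, 1-11-0, 10-110, 101-0-, 110-11}
Coverage chart:
  m0: -000-0,00000-
  m1: 00000- ←essential
  m2: -00-10,-000-0,0-0-10
  m6: -00-10,-0011-,0-0-10
  m7: -0011-,00-111
  m11: 001-11 ←essential
  m15: 0-1111,00-111,001-11
  m18: 0-0-10 ←essential
  m22: 0-0-10,01-110
  m24: -11-00 ←essential
  m28: -11-00,-111-0
  m30: -111-0,01-110,01111-
  m31: 0-1111,01111-
  m32: -000-0,1--000
  m34: -00-10,-000-0
  m38: -00-10,-0011-,10-110
  m39: -0011-,1-0111
  m40: 1--000,1-1-00,1-100-,101-0-
  m41: 1-100-,101-0-
  m44: 1-1-00,1-11-0,101-0-
  m45: 101-0- ←essential
  m46: 1-11-0,10-110
  m48: 1--000 ←essential
  m51: 110-11 ←essential
  m55: 1-0111,110-11
  m56: -11-00,1--000,1-1-00,1-100-
  m57: 1-100- ←essential
  m60: -11-00,-111-0,1-1-00,1-11-0
  m62: -111-0,1-11-0
Essential: -11-00, 0-0-10, 00000-, 001-11, 1--000, 1-100-, 101-0-, 110-11
Petrick residual → -00-10, -0011-, 01111-, 1-11-0
Min cover (12 terms): b'c'ef' + b'c'de + bce'f' + a'c'ef' + a'b'c'd'e' + a'b'cef + a'bcde + ad'e'f' + acd'e' + acdf' + ab'ce' + abc'ef

12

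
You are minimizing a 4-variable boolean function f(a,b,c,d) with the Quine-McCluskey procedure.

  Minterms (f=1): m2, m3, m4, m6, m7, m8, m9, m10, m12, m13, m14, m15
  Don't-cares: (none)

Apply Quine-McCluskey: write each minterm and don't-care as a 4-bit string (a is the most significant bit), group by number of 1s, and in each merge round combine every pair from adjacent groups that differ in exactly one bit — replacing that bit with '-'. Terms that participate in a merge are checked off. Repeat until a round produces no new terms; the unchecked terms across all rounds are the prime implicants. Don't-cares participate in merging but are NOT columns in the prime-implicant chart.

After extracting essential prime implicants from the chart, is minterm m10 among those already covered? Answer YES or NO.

Round 0: 0010✓ 0011✓ 0100✓ 0110✓ 0111✓ 1000✓ 1001✓ 1010✓ 1100✓ 1101✓ 1110✓ 1111✓
Round 1: -010✓ -100✓ -110✓ -111✓ 0-10✓ 0-11✓ 001-✓ 01-0✓ 011-✓ 1-00✓ 1-01✓ 1-10✓ 10-0✓ 100-✓ 11-0✓ 11-1✓ 110-✓ 111-✓
Round 2: --10 -1-0 -11- 0-1- 1--0 1-0- 11--
PIs = {--10, -1-0, -11-, 0-1-, 1--0, 1-0-, 11--}
Coverage chart:
  m2: --10,0-1-
  m3: 0-1- ←essential
  m4: -1-0 ←essential
  m6: --10,-1-0,-11-,0-1-
  m7: -11-,0-1-
  m8: 1--0,1-0-
  m9: 1-0- ←essential
  m10: --10,1--0
  m12: -1-0,1--0,1-0-,11--
  m13: 1-0-,11--
  m14: --10,-1-0,-11-,1--0,11--
  m15: -11-,11--
Essential: -1-0, 0-1-, 1-0-

NO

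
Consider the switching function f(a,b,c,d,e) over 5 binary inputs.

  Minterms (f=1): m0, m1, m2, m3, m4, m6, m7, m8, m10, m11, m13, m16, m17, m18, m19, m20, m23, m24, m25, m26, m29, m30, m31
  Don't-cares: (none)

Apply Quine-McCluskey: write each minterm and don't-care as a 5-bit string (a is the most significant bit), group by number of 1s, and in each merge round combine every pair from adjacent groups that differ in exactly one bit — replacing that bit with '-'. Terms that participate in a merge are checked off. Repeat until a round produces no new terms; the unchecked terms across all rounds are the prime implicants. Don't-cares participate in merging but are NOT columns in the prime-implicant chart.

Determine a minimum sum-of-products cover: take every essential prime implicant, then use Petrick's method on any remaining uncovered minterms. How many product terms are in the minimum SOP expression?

9

size-2^0 implicants → 00000(✓)  00001(✓)  00010(✓)  00011(✓)  00100(✓)  00110(✓)  00111(✓)  01000(✓)  01010(✓)  01011(✓)  01101(✓)  10000(✓)  10001(✓)  10010(✓)  10011(✓)  10100(✓)  10111(✓)  11000(✓)  11001(✓)  11010(✓)  11101(✓)  11110(✓)  11111(✓)
size-2^1 implicants → -0000(✓)  -0001(✓)  -0010(✓)  -0011(✓)  -0100(✓)  -0111(✓)  -1000(✓)  -1010(✓)  -1101  0-000(✓)  0-010(✓)  0-011(✓)  00-00(✓)  00-10(✓)  00-11(✓)  000-0(✓)  000-1(✓)  0000-(✓)  0001-(✓)  001-0(✓)  0011-(✓)  010-0(✓)  0101-(✓)  1-000(✓)  1-001(✓)  1-010(✓)  1-111  10-00(✓)  10-11(✓)  100-0(✓)  100-1(✓)  1000-(✓)  1001-(✓)  11-01  11-10  110-0(✓)  1100-(✓)  111-1  1111-
size-2^2 implicants → --000(✓)  --010(✓)  -0-00  -0-11  -00-0(✓)  -00-1(✓)  -000-(✓)  -001-(✓)  -10-0(✓)  0-0-0(✓)  0-01-  00--0  00-1-  000--(✓)  1-0-0(✓)  1-00-  100--(✓)
size-2^3 implicants → --0-0  -00--
Unchecked terms (primes): --0-0, -0-00, -0-11, -00--, -1101, 0-01-, 00--0, 00-1-, 1-00-, 1-111, 11-01, 11-10, 111-1, 1111-
Minterm coverage:
  m0 ⊆ --0-0,-0-00,-00--,00--0
  m1 ⊆ -00-- [E]
  m2 ⊆ --0-0,-00--,0-01-,00--0,00-1-
  m3 ⊆ -0-11,-00--,0-01-,00-1-
  m4 ⊆ -0-00,00--0
  m6 ⊆ 00--0,00-1-
  m7 ⊆ -0-11,00-1-
  m8 ⊆ --0-0 [E]
  m10 ⊆ --0-0,0-01-
  m11 ⊆ 0-01- [E]
  m13 ⊆ -1101 [E]
  m16 ⊆ --0-0,-0-00,-00--,1-00-
  m17 ⊆ -00--,1-00-
  m18 ⊆ --0-0,-00--
  m19 ⊆ -0-11,-00--
  m20 ⊆ -0-00 [E]
  m23 ⊆ -0-11,1-111
  m24 ⊆ --0-0,1-00-
  m25 ⊆ 1-00-,11-01
  m26 ⊆ --0-0,11-10
  m29 ⊆ -1101,11-01,111-1
  m30 ⊆ 11-10,1111-
  m31 ⊆ 1-111,111-1,1111-
E = {--0-0, -0-00, -00--, -1101, 0-01-}
Petrick residual → -0-11, 00--0, 1-00-, 1111-
Cover = c'e' + b'd'e' + b'de + b'c' + bcd'e + a'c'd + a'b'e' + ac'd' + abcd  |cover|=9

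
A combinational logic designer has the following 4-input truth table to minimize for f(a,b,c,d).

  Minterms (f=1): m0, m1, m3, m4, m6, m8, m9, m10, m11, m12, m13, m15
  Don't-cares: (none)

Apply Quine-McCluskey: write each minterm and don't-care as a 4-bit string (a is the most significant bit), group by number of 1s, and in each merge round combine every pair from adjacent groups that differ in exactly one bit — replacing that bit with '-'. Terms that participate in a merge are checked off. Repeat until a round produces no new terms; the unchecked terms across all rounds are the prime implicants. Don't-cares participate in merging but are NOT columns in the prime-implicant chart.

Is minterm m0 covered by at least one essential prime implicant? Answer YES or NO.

size-2^0 implicants → 0000(✓)  0001(✓)  0011(✓)  0100(✓)  0110(✓)  1000(✓)  1001(✓)  1010(✓)  1011(✓)  1100(✓)  1101(✓)  1111(✓)
size-2^1 implicants → -000(✓)  -001(✓)  -011(✓)  -100(✓)  0-00(✓)  00-1(✓)  000-(✓)  01-0  1-00(✓)  1-01(✓)  1-11(✓)  10-0(✓)  10-1(✓)  100-(✓)  101-(✓)  11-1(✓)  110-(✓)
size-2^2 implicants → --00  -0-1  -00-  1--1  1-0-  10--
Unchecked terms (primes): --00, -0-1, -00-, 01-0, 1--1, 1-0-, 10--
Minterm coverage:
  m0 ⊆ --00,-00-
  m1 ⊆ -0-1,-00-
  m3 ⊆ -0-1 [E]
  m4 ⊆ --00,01-0
  m6 ⊆ 01-0 [E]
  m8 ⊆ --00,-00-,1-0-,10--
  m9 ⊆ -0-1,-00-,1--1,1-0-,10--
  m10 ⊆ 10-- [E]
  m11 ⊆ -0-1,1--1,10--
  m12 ⊆ --00,1-0-
  m13 ⊆ 1--1,1-0-
  m15 ⊆ 1--1 [E]
E = {-0-1, 01-0, 1--1, 10--}

NO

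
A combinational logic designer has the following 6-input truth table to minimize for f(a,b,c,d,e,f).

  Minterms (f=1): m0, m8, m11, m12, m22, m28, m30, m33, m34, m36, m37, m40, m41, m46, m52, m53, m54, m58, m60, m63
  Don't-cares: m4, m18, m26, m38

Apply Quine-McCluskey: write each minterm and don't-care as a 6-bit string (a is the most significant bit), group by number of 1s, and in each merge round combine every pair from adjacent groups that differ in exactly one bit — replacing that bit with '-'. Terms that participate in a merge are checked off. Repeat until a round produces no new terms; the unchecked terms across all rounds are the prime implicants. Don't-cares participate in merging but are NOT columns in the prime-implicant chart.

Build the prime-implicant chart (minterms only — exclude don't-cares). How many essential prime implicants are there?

[col 0] 000000*, 000100*, 001000*, 001011, 001100*, 010010*, 010110*, 011010*, 011100*, 011110*, 100001*, 100010*, 100100*, 100101*, 100110*, 101000*, 101001*, 101110*, 110100*, 110101*, 110110*, 111010*, 111100*, 111111
[col 1] -00100, -01000, -10110, -11010, -11100, 0-1100, 00-000*, 00-100*, 000-00*, 001-00*, 01-010*, 01-110*, 010-10*, 011-10*, 0111-0, 1-0100*, 1-0101*, 1-0110*, 10-001, 10-110, 100-01, 100-10, 1001-0*, 10010-*, 10100-, 11-100, 1101-0*, 11010-*
[col 2] 00--00, 01--10, 1-01-0, 1-010-
Prime implicants: -00100, -01000, -10110, -11010, -11100, 0-1100, 00--00, 001011, 01--10, 0111-0, 1-01-0, 1-010-, 10-001, 10-110, 100-01, 100-10, 10100-, 11-100, 111111
PI chart (minterm → PIs covering it):
  0 | 00--00  (sole → essential)
  8 | -01000,00--00
  11 | 001011  (sole → essential)
  12 | 0-1100,00--00
  22 | -10110,01--10
  28 | -11100,0-1100,0111-0
  30 | 01--10,0111-0
  33 | 10-001,100-01
  34 | 100-10  (sole → essential)
  36 | -00100,1-01-0,1-010-
  37 | 1-010-,100-01
  40 | -01000,10100-
  41 | 10-001,10100-
  46 | 10-110  (sole → essential)
  52 | 1-01-0,1-010-,11-100
  53 | 1-010-  (sole → essential)
  54 | -10110,1-01-0
  58 | -11010  (sole → essential)
  60 | -11100,11-100
  63 | 111111  (sole → essential)
Essential prime implicants: -11010, 00--00, 001011, 1-010-, 10-110, 100-10, 111111

7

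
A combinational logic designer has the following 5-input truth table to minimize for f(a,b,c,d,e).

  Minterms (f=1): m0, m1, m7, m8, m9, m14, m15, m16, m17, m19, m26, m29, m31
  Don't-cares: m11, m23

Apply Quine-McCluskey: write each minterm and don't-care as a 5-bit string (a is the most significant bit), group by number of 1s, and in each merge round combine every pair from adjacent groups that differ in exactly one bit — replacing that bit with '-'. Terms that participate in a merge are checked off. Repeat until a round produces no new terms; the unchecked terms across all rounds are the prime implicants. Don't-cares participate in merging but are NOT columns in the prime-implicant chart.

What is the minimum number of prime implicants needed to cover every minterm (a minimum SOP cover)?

Round 0: 00000✓ 00001✓ 00111✓ 01000✓ 01001✓ 01011✓ 01110✓ 01111✓ 10000✓ 10001✓ 10011✓ 10111✓ 11010 11101✓ 11111✓
Round 1: -0000✓ -0001✓ -0111✓ -1111✓ 0-000✓ 0-001✓ 0-111✓ 0000-✓ 01-11 010-1 0100-✓ 0111- 1-111✓ 10-11 100-1 1000-✓ 111-1
Round 2: --111 -000- 0-00-
PIs = {--111, -000-, 0-00-, 01-11, 010-1, 0111-, 10-11, 100-1, 11010, 111-1}
Coverage chart:
  m0: -000-,0-00-
  m1: -000-,0-00-
  m7: --111 ←essential
  m8: 0-00- ←essential
  m9: 0-00-,010-1
  m14: 0111- ←essential
  m15: --111,01-11,0111-
  m16: -000- ←essential
  m17: -000-,100-1
  m19: 10-11,100-1
  m26: 11010 ←essential
  m29: 111-1 ←essential
  m31: --111,111-1
Essential: --111, -000-, 0-00-, 0111-, 11010, 111-1
Petrick residual → 10-11
Min cover (7 terms): cde + b'c'd' + a'c'd' + a'bcd + ab'de + abc'de' + abce

7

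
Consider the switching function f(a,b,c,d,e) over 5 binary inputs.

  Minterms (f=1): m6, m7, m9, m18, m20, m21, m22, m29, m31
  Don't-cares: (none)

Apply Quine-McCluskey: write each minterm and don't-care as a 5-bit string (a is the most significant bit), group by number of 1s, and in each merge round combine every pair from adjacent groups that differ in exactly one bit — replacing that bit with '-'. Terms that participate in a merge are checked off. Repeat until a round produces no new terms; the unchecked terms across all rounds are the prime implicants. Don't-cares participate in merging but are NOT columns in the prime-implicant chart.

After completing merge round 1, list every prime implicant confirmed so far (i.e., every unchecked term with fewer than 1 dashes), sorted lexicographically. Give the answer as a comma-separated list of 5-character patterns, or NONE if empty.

[col 0] 00110*, 00111*, 01001, 10010*, 10100*, 10101*, 10110*, 11101*, 11111*
[col 1] -0110, 0011-, 1-101, 10-10, 101-0, 1010-, 111-1
Prime implicants: -0110, 0011-, 01001, 1-101, 10-10, 101-0, 1010-, 111-1

01001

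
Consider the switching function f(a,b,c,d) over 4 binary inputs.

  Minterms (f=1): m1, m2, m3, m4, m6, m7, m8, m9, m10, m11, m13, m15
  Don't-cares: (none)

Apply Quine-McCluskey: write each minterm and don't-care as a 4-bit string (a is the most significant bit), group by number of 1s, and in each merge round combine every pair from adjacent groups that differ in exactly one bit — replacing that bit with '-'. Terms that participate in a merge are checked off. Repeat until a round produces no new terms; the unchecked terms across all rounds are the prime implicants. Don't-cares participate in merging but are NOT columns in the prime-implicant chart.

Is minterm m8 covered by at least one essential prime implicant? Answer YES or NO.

size-2^0 implicants → 0001(✓)  0010(✓)  0011(✓)  0100(✓)  0110(✓)  0111(✓)  1000(✓)  1001(✓)  1010(✓)  1011(✓)  1101(✓)  1111(✓)
size-2^1 implicants → -001(✓)  -010(✓)  -011(✓)  -111(✓)  0-10(✓)  0-11(✓)  00-1(✓)  001-(✓)  01-0  011-(✓)  1-01(✓)  1-11(✓)  10-0(✓)  10-1(✓)  100-(✓)  101-(✓)  11-1(✓)
size-2^2 implicants → --11  -0-1  -01-  0-1-  1--1  10--
Unchecked terms (primes): --11, -0-1, -01-, 0-1-, 01-0, 1--1, 10--
Minterm coverage:
  m1 ⊆ -0-1 [E]
  m2 ⊆ -01-,0-1-
  m3 ⊆ --11,-0-1,-01-,0-1-
  m4 ⊆ 01-0 [E]
  m6 ⊆ 0-1-,01-0
  m7 ⊆ --11,0-1-
  m8 ⊆ 10-- [E]
  m9 ⊆ -0-1,1--1,10--
  m10 ⊆ -01-,10--
  m11 ⊆ --11,-0-1,-01-,1--1,10--
  m13 ⊆ 1--1 [E]
  m15 ⊆ --11,1--1
E = {-0-1, 01-0, 1--1, 10--}

YES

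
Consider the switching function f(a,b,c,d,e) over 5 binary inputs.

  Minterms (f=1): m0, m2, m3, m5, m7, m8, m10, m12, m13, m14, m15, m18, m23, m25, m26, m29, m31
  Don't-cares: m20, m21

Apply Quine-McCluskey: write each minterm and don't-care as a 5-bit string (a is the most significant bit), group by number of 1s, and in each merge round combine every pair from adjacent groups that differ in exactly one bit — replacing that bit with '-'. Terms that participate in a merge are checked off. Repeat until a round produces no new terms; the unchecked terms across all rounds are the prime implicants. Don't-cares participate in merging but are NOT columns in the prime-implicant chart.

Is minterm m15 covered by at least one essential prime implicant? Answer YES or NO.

[col 0] 00000*, 00010*, 00011*, 00101*, 00111*, 01000*, 01010*, 01100*, 01101*, 01110*, 01111*, 10010*, 10100*, 10101*, 10111*, 11001*, 11010*, 11101*, 11111*
[col 1] -0010*, -0101*, -0111*, -1010*, -1101*, -1111*, 0-000*, 0-010*, 0-101*, 0-111*, 00-11, 000-0*, 0001-, 001-1*, 01-00*, 01-10*, 010-0*, 011-0*, 011-1*, 0110-*, 0111-*, 1-010*, 1-101*, 1-111*, 101-1*, 1010-, 11-01, 111-1*
[col 2] --010, --101*, --111*, -01-1*, -11-1*, 0-0-0, 0-1-1*, 01--0, 011--, 1-1-1*
[col 3] --1-1
Prime implicants: --010, --1-1, 0-0-0, 00-11, 0001-, 01--0, 011--, 1010-, 11-01
PI chart (minterm → PIs covering it):
  0 | 0-0-0  (sole → essential)
  2 | --010,0-0-0,0001-
  3 | 00-11,0001-
  5 | --1-1  (sole → essential)
  7 | --1-1,00-11
  8 | 0-0-0,01--0
  10 | --010,0-0-0,01--0
  12 | 01--0,011--
  13 | --1-1,011--
  14 | 01--0,011--
  15 | --1-1,011--
  18 | --010  (sole → essential)
  23 | --1-1  (sole → essential)
  25 | 11-01  (sole → essential)
  26 | --010  (sole → essential)
  29 | --1-1,11-01
  31 | --1-1  (sole → essential)
Essential prime implicants: --010, --1-1, 0-0-0, 11-01

YES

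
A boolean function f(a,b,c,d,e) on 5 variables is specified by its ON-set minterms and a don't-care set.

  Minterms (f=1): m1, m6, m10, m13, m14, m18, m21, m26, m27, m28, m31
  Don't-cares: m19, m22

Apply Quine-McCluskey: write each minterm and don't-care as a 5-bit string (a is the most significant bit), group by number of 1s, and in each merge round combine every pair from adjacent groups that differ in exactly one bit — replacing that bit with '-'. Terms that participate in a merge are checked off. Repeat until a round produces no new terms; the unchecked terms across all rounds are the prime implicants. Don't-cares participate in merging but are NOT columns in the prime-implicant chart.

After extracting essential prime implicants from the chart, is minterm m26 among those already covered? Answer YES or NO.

NO

[col 0] 00001, 00110*, 01010*, 01101, 01110*, 10010*, 10011*, 10101, 10110*, 11010*, 11011*, 11100, 11111*
[col 1] -0110, -1010, 0-110, 01-10, 1-010*, 1-011*, 10-10, 1001-*, 11-11, 1101-*
[col 2] 1-01-
Prime implicants: -0110, -1010, 0-110, 00001, 01-10, 01101, 1-01-, 10-10, 10101, 11-11, 11100
PI chart (minterm → PIs covering it):
  1 | 00001  (sole → essential)
  6 | -0110,0-110
  10 | -1010,01-10
  13 | 01101  (sole → essential)
  14 | 0-110,01-10
  18 | 1-01-,10-10
  21 | 10101  (sole → essential)
  26 | -1010,1-01-
  27 | 1-01-,11-11
  28 | 11100  (sole → essential)
  31 | 11-11  (sole → essential)
Essential prime implicants: 00001, 01101, 10101, 11-11, 11100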